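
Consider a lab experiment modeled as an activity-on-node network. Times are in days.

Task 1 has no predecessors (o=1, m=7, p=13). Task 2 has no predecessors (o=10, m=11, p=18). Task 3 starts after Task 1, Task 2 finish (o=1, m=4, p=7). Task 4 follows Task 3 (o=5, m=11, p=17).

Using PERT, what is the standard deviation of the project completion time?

te_Task 1 = (1 + 4·7 + 13)/6 = 42/6 = 7; σ²_Task 1 = ((13−1)/6)² = 4.000
te_Task 2 = (10 + 4·11 + 18)/6 = 72/6 = 12; σ²_Task 2 = ((18−10)/6)² = 1.778
te_Task 3 = (1 + 4·4 + 7)/6 = 24/6 = 4; σ²_Task 3 = ((7−1)/6)² = 1.000
te_Task 4 = (5 + 4·11 + 17)/6 = 66/6 = 11; σ²_Task 4 = ((17−5)/6)² = 4.000

Forward pass:
ES_Task 1 = 0; EF_Task 1 = 7
ES_Task 2 = 0; EF_Task 2 = 12
ES_Task 3 = max(EF_Task 1=7, EF_Task 2=12) = 12; EF_Task 3 = 12+4 = 16
ES_Task 4 = 16; EF_Task 4 = 16+11 = 27
Expected project duration μ = 27 days. Critical path: Task 2 → Task 3 → Task 4.

Variance along critical path = 1.778 + 1.000 + 4.000 = 6.778
σ = √6.778 = 2.603 days

2.60 days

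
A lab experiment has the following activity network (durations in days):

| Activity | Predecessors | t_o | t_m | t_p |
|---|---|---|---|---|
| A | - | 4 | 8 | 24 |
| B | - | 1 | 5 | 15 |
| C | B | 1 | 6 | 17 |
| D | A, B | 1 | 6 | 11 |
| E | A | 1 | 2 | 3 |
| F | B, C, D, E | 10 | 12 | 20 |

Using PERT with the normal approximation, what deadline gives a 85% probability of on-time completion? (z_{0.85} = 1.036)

33.2 days

te_A = (4 + 4·8 + 24)/6 = 60/6 = 10; σ²_A = ((24−4)/6)² = 11.111
te_B = (1 + 4·5 + 15)/6 = 36/6 = 6; σ²_B = ((15−1)/6)² = 5.444
te_C = (1 + 4·6 + 17)/6 = 42/6 = 7; σ²_C = ((17−1)/6)² = 7.111
te_D = (1 + 4·6 + 11)/6 = 36/6 = 6; σ²_D = ((11−1)/6)² = 2.778
te_E = (1 + 4·2 + 3)/6 = 12/6 = 2; σ²_E = ((3−1)/6)² = 0.111
te_F = (10 + 4·12 + 20)/6 = 78/6 = 13; σ²_F = ((20−10)/6)² = 2.778

Forward pass:
ES_A = 0; EF_A = 10
ES_B = 0; EF_B = 6
ES_C = 6; EF_C = 6+7 = 13
ES_D = max(EF_A=10, EF_B=6) = 10; EF_D = 10+6 = 16
ES_E = 10; EF_E = 10+2 = 12
ES_F = max(EF_B=6, EF_C=13, EF_D=16, EF_E=12) = 16; EF_F = 16+13 = 29
Expected project duration μ = 29 days. Critical path: A → D → F.

Variance along critical path = 11.111 + 2.778 + 2.778 = 16.667; σ = 4.082 days.
D = μ + z·σ = 29 + 1.036·4.082 = 33.2 days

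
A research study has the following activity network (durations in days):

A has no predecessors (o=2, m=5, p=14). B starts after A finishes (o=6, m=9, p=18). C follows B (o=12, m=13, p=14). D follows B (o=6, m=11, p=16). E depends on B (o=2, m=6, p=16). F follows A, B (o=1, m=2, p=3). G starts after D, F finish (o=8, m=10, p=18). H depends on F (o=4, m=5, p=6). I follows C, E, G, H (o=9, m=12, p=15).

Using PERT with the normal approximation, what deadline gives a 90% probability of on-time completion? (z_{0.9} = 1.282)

te_A = (2 + 4·5 + 14)/6 = 36/6 = 6; σ²_A = ((14−2)/6)² = 4.000
te_B = (6 + 4·9 + 18)/6 = 60/6 = 10; σ²_B = ((18−6)/6)² = 4.000
te_C = (12 + 4·13 + 14)/6 = 78/6 = 13; σ²_C = ((14−12)/6)² = 0.111
te_D = (6 + 4·11 + 16)/6 = 66/6 = 11; σ²_D = ((16−6)/6)² = 2.778
te_E = (2 + 4·6 + 16)/6 = 42/6 = 7; σ²_E = ((16−2)/6)² = 5.444
te_F = (1 + 4·2 + 3)/6 = 12/6 = 2; σ²_F = ((3−1)/6)² = 0.111
te_G = (8 + 4·10 + 18)/6 = 66/6 = 11; σ²_G = ((18−8)/6)² = 2.778
te_H = (4 + 4·5 + 6)/6 = 30/6 = 5; σ²_H = ((6−4)/6)² = 0.111
te_I = (9 + 4·12 + 15)/6 = 72/6 = 12; σ²_I = ((15−9)/6)² = 1.000

Forward pass:
ES_A = 0; EF_A = 6
ES_B = 6; EF_B = 6+10 = 16
ES_C = 16; EF_C = 16+13 = 29
ES_D = 16; EF_D = 16+11 = 27
ES_E = 16; EF_E = 16+7 = 23
ES_F = max(EF_A=6, EF_B=16) = 16; EF_F = 16+2 = 18
ES_G = max(EF_D=27, EF_F=18) = 27; EF_G = 27+11 = 38
ES_H = 18; EF_H = 18+5 = 23
ES_I = max(EF_C=29, EF_E=23, EF_G=38, EF_H=23) = 38; EF_I = 38+12 = 50
Expected project duration μ = 50 days. Critical path: A → B → D → G → I.

Variance along critical path = 4.000 + 4.000 + 2.778 + 2.778 + 1.000 = 14.556; σ = 3.815 days.
D = μ + z·σ = 50 + 1.282·3.815 = 54.9 days

54.9 days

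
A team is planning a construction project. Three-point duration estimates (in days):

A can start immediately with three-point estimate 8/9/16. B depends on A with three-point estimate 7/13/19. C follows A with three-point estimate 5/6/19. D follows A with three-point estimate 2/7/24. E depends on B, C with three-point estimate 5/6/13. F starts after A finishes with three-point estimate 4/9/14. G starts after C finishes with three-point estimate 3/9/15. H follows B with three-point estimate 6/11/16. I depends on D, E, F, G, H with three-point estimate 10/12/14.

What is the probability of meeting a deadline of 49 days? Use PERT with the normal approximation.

te_A = (8 + 4·9 + 16)/6 = 60/6 = 10; σ²_A = ((16−8)/6)² = 1.778
te_B = (7 + 4·13 + 19)/6 = 78/6 = 13; σ²_B = ((19−7)/6)² = 4.000
te_C = (5 + 4·6 + 19)/6 = 48/6 = 8; σ²_C = ((19−5)/6)² = 5.444
te_D = (2 + 4·7 + 24)/6 = 54/6 = 9; σ²_D = ((24−2)/6)² = 13.444
te_E = (5 + 4·6 + 13)/6 = 42/6 = 7; σ²_E = ((13−5)/6)² = 1.778
te_F = (4 + 4·9 + 14)/6 = 54/6 = 9; σ²_F = ((14−4)/6)² = 2.778
te_G = (3 + 4·9 + 15)/6 = 54/6 = 9; σ²_G = ((15−3)/6)² = 4.000
te_H = (6 + 4·11 + 16)/6 = 66/6 = 11; σ²_H = ((16−6)/6)² = 2.778
te_I = (10 + 4·12 + 14)/6 = 72/6 = 12; σ²_I = ((14−10)/6)² = 0.444

Forward pass:
ES_A = 0; EF_A = 10
ES_B = 10; EF_B = 10+13 = 23
ES_C = 10; EF_C = 10+8 = 18
ES_D = 10; EF_D = 10+9 = 19
ES_E = max(EF_B=23, EF_C=18) = 23; EF_E = 23+7 = 30
ES_F = 10; EF_F = 10+9 = 19
ES_G = 18; EF_G = 18+9 = 27
ES_H = 23; EF_H = 23+11 = 34
ES_I = max(EF_D=19, EF_E=30, EF_F=19, EF_G=27, EF_H=34) = 34; EF_I = 34+12 = 46
Expected project duration μ = 46 days. Critical path: A → B → H → I.

Variance along critical path = 1.778 + 4.000 + 2.778 + 0.444 = 9.000; σ = √9.000 = 3.000 days.
Z = (49 − 46) / 3.000 = 1.000
P(T ≤ 49) = Φ(1.000) ≈ 0.841

0.841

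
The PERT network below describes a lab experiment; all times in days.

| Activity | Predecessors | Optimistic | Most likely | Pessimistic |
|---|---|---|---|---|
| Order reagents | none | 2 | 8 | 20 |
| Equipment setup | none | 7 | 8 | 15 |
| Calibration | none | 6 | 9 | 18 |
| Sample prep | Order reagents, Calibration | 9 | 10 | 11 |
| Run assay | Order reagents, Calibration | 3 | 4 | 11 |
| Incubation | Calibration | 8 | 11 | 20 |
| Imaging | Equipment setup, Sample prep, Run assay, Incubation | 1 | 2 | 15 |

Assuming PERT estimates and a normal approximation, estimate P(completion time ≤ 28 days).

0.707

te_Order reagents = (2 + 4·8 + 20)/6 = 54/6 = 9; σ²_Order reagents = ((20−2)/6)² = 9.000
te_Equipment setup = (7 + 4·8 + 15)/6 = 54/6 = 9; σ²_Equipment setup = ((15−7)/6)² = 1.778
te_Calibration = (6 + 4·9 + 18)/6 = 60/6 = 10; σ²_Calibration = ((18−6)/6)² = 4.000
te_Sample prep = (9 + 4·10 + 11)/6 = 60/6 = 10; σ²_Sample prep = ((11−9)/6)² = 0.111
te_Run assay = (3 + 4·4 + 11)/6 = 30/6 = 5; σ²_Run assay = ((11−3)/6)² = 1.778
te_Incubation = (8 + 4·11 + 20)/6 = 72/6 = 12; σ²_Incubation = ((20−8)/6)² = 4.000
te_Imaging = (1 + 4·2 + 15)/6 = 24/6 = 4; σ²_Imaging = ((15−1)/6)² = 5.444

Forward pass:
ES_Order reagents = 0; EF_Order reagents = 9
ES_Equipment setup = 0; EF_Equipment setup = 9
ES_Calibration = 0; EF_Calibration = 10
ES_Sample prep = max(EF_Order reagents=9, EF_Calibration=10) = 10; EF_Sample prep = 10+10 = 20
ES_Run assay = max(EF_Order reagents=9, EF_Calibration=10) = 10; EF_Run assay = 10+5 = 15
ES_Incubation = 10; EF_Incubation = 10+12 = 22
ES_Imaging = max(EF_Equipment setup=9, EF_Sample prep=20, EF_Run assay=15, EF_Incubation=22) = 22; EF_Imaging = 22+4 = 26
Expected project duration μ = 26 days. Critical path: Calibration → Incubation → Imaging.

Variance along critical path = 4.000 + 4.000 + 5.444 = 13.444; σ = √13.444 = 3.667 days.
Z = (28 − 26) / 3.667 = 0.545
P(T ≤ 28) = Φ(0.545) ≈ 0.707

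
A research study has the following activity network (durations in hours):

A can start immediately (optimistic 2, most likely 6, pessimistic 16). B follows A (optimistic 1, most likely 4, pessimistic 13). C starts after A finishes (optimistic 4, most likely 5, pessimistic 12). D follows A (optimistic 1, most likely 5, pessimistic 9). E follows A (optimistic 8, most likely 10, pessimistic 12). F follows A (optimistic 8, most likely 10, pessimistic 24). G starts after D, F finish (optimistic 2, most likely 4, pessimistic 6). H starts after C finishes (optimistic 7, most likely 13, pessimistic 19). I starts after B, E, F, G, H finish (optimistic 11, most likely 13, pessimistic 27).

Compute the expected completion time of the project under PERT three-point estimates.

41 hours

te_A = (2 + 4·6 + 16)/6 = 42/6 = 7
te_B = (1 + 4·4 + 13)/6 = 30/6 = 5
te_C = (4 + 4·5 + 12)/6 = 36/6 = 6
te_D = (1 + 4·5 + 9)/6 = 30/6 = 5
te_E = (8 + 4·10 + 12)/6 = 60/6 = 10
te_F = (8 + 4·10 + 24)/6 = 72/6 = 12
te_G = (2 + 4·4 + 6)/6 = 24/6 = 4
te_H = (7 + 4·13 + 19)/6 = 78/6 = 13
te_I = (11 + 4·13 + 27)/6 = 90/6 = 15

Forward pass:
ES_A = 0; EF_A = 7
ES_B = 7; EF_B = 7+5 = 12
ES_C = 7; EF_C = 7+6 = 13
ES_D = 7; EF_D = 7+5 = 12
ES_E = 7; EF_E = 7+10 = 17
ES_F = 7; EF_F = 7+12 = 19
ES_G = max(EF_D=12, EF_F=19) = 19; EF_G = 19+4 = 23
ES_H = 13; EF_H = 13+13 = 26
ES_I = max(EF_B=12, EF_E=17, EF_F=19, EF_G=23, EF_H=26) = 26; EF_I = 26+15 = 41
Expected project duration μ = 41 hours. Critical path: A → C → H → I.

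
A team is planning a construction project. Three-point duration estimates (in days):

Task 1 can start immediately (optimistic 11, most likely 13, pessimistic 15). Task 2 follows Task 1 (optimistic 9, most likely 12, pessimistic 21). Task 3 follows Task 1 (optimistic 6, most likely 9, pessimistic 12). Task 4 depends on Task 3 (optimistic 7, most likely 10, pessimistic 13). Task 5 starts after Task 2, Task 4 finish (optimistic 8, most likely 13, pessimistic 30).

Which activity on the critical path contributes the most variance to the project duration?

Task 5

te_Task 1 = (11 + 4·13 + 15)/6 = 78/6 = 13; σ²_Task 1 = ((15−11)/6)² = 0.444
te_Task 2 = (9 + 4·12 + 21)/6 = 78/6 = 13; σ²_Task 2 = ((21−9)/6)² = 4.000
te_Task 3 = (6 + 4·9 + 12)/6 = 54/6 = 9; σ²_Task 3 = ((12−6)/6)² = 1.000
te_Task 4 = (7 + 4·10 + 13)/6 = 60/6 = 10; σ²_Task 4 = ((13−7)/6)² = 1.000
te_Task 5 = (8 + 4·13 + 30)/6 = 90/6 = 15; σ²_Task 5 = ((30−8)/6)² = 13.444

Forward pass:
ES_Task 1 = 0; EF_Task 1 = 13
ES_Task 2 = 13; EF_Task 2 = 13+13 = 26
ES_Task 3 = 13; EF_Task 3 = 13+9 = 22
ES_Task 4 = 22; EF_Task 4 = 22+10 = 32
ES_Task 5 = max(EF_Task 2=26, EF_Task 4=32) = 32; EF_Task 5 = 32+15 = 47
Expected project duration μ = 47 days. Critical path: Task 1 → Task 3 → Task 4 → Task 5.

Variances on critical path: σ²_Task 1=0.444, σ²_Task 3=1.000, σ²_Task 4=1.000, σ²_Task 5=13.444.
Largest is σ²_Task 5 = 13.444.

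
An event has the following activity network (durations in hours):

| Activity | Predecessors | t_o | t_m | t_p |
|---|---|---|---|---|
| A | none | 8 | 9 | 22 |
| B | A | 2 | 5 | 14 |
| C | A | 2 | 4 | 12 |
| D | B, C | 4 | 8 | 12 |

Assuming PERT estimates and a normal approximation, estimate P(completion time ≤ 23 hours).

0.275

te_A = (8 + 4·9 + 22)/6 = 66/6 = 11; σ²_A = ((22−8)/6)² = 5.444
te_B = (2 + 4·5 + 14)/6 = 36/6 = 6; σ²_B = ((14−2)/6)² = 4.000
te_C = (2 + 4·4 + 12)/6 = 30/6 = 5; σ²_C = ((12−2)/6)² = 2.778
te_D = (4 + 4·8 + 12)/6 = 48/6 = 8; σ²_D = ((12−4)/6)² = 1.778

Forward pass:
ES_A = 0; EF_A = 11
ES_B = 11; EF_B = 11+6 = 17
ES_C = 11; EF_C = 11+5 = 16
ES_D = max(EF_B=17, EF_C=16) = 17; EF_D = 17+8 = 25
Expected project duration μ = 25 hours. Critical path: A → B → D.

Variance along critical path = 5.444 + 4.000 + 1.778 = 11.222; σ = √11.222 = 3.350 hours.
Z = (23 − 25) / 3.350 = -0.597
P(T ≤ 23) = Φ(-0.597) ≈ 0.275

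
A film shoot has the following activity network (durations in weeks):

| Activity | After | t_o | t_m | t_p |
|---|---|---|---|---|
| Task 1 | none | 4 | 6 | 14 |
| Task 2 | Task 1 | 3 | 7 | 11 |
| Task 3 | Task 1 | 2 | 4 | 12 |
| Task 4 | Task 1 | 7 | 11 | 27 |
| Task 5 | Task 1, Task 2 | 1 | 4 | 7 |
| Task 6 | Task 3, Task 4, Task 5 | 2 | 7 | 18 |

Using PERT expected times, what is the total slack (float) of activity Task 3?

te_Task 1 = (4 + 4·6 + 14)/6 = 42/6 = 7
te_Task 2 = (3 + 4·7 + 11)/6 = 42/6 = 7
te_Task 3 = (2 + 4·4 + 12)/6 = 30/6 = 5
te_Task 4 = (7 + 4·11 + 27)/6 = 78/6 = 13
te_Task 5 = (1 + 4·4 + 7)/6 = 24/6 = 4
te_Task 6 = (2 + 4·7 + 18)/6 = 48/6 = 8

Forward pass:
ES_Task 1 = 0; EF_Task 1 = 7
ES_Task 2 = 7; EF_Task 2 = 7+7 = 14
ES_Task 3 = 7; EF_Task 3 = 7+5 = 12
ES_Task 4 = 7; EF_Task 4 = 7+13 = 20
ES_Task 5 = max(EF_Task 1=7, EF_Task 2=14) = 14; EF_Task 5 = 14+4 = 18
ES_Task 6 = max(EF_Task 3=12, EF_Task 4=20, EF_Task 5=18) = 20; EF_Task 6 = 20+8 = 28
Expected project duration μ = 28 weeks. Critical path: Task 1 → Task 4 → Task 6.

Backward pass:
LF_Task 6 = 28; LS_Task 6 = 28−8 = 20
LF_Task 5 = LS_Task 6 = 20; LS_Task 5 = 20−4 = 16
LF_Task 4 = LS_Task 6 = 20; LS_Task 4 = 20−13 = 7
LF_Task 3 = LS_Task 6 = 20; LS_Task 3 = 20−5 = 15
LF_Task 2 = LS_Task 5 = 16; LS_Task 2 = 16−7 = 9
LF_Task 1 = min(LS_Task 2=9, LS_Task 3=15, LS_Task 4=7, LS_Task 5=16) = 7; LS_Task 1 = 7−7 = 0
Slack_Task 3 = LS_Task 3 − ES_Task 3 = 15 − 7 = 8

8 weeks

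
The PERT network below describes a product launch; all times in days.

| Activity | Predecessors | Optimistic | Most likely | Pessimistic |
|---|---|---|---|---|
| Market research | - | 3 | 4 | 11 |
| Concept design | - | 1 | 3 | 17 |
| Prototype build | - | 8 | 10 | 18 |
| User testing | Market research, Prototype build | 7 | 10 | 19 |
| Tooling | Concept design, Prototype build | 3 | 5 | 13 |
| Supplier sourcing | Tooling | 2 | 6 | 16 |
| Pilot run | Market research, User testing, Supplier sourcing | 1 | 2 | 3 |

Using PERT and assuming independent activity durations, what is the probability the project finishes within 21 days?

0.067

te_Market research = (3 + 4·4 + 11)/6 = 30/6 = 5; σ²_Market research = ((11−3)/6)² = 1.778
te_Concept design = (1 + 4·3 + 17)/6 = 30/6 = 5; σ²_Concept design = ((17−1)/6)² = 7.111
te_Prototype build = (8 + 4·10 + 18)/6 = 66/6 = 11; σ²_Prototype build = ((18−8)/6)² = 2.778
te_User testing = (7 + 4·10 + 19)/6 = 66/6 = 11; σ²_User testing = ((19−7)/6)² = 4.000
te_Tooling = (3 + 4·5 + 13)/6 = 36/6 = 6; σ²_Tooling = ((13−3)/6)² = 2.778
te_Supplier sourcing = (2 + 4·6 + 16)/6 = 42/6 = 7; σ²_Supplier sourcing = ((16−2)/6)² = 5.444
te_Pilot run = (1 + 4·2 + 3)/6 = 12/6 = 2; σ²_Pilot run = ((3−1)/6)² = 0.111

Forward pass:
ES_Market research = 0; EF_Market research = 5
ES_Concept design = 0; EF_Concept design = 5
ES_Prototype build = 0; EF_Prototype build = 11
ES_User testing = max(EF_Market research=5, EF_Prototype build=11) = 11; EF_User testing = 11+11 = 22
ES_Tooling = max(EF_Concept design=5, EF_Prototype build=11) = 11; EF_Tooling = 11+6 = 17
ES_Supplier sourcing = 17; EF_Supplier sourcing = 17+7 = 24
ES_Pilot run = max(EF_Market research=5, EF_User testing=22, EF_Supplier sourcing=24) = 24; EF_Pilot run = 24+2 = 26
Expected project duration μ = 26 days. Critical path: Prototype build → Tooling → Supplier sourcing → Pilot run.

Variance along critical path = 2.778 + 2.778 + 5.444 + 0.111 = 11.111; σ = √11.111 = 3.333 days.
Z = (21 − 26) / 3.333 = -1.500
P(T ≤ 21) = Φ(-1.500) ≈ 0.067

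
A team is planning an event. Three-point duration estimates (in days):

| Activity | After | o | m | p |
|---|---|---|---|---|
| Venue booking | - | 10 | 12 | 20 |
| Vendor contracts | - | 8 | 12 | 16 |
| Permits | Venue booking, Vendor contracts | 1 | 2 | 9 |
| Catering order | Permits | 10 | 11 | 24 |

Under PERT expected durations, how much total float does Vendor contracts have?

te_Venue booking = (10 + 4·12 + 20)/6 = 78/6 = 13
te_Vendor contracts = (8 + 4·12 + 16)/6 = 72/6 = 12
te_Permits = (1 + 4·2 + 9)/6 = 18/6 = 3
te_Catering order = (10 + 4·11 + 24)/6 = 78/6 = 13

Forward pass:
ES_Venue booking = 0; EF_Venue booking = 13
ES_Vendor contracts = 0; EF_Vendor contracts = 12
ES_Permits = max(EF_Venue booking=13, EF_Vendor contracts=12) = 13; EF_Permits = 13+3 = 16
ES_Catering order = 16; EF_Catering order = 16+13 = 29
Expected project duration μ = 29 days. Critical path: Venue booking → Permits → Catering order.

Backward pass:
LF_Catering order = 29; LS_Catering order = 29−13 = 16
LF_Permits = LS_Catering order = 16; LS_Permits = 16−3 = 13
LF_Vendor contracts = LS_Permits = 13; LS_Vendor contracts = 13−12 = 1
LF_Venue booking = LS_Permits = 13; LS_Venue booking = 13−13 = 0
Slack_Vendor contracts = LS_Vendor contracts − ES_Vendor contracts = 1 − 0 = 1

1 days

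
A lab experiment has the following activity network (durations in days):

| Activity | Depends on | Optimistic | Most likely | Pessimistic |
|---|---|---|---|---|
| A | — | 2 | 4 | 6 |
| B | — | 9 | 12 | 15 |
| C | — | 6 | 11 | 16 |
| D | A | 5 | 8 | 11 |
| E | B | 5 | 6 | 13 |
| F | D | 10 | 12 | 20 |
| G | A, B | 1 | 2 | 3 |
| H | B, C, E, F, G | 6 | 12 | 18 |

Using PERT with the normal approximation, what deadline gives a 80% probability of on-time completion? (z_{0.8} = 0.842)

39.4 days

te_A = (2 + 4·4 + 6)/6 = 24/6 = 4; σ²_A = ((6−2)/6)² = 0.444
te_B = (9 + 4·12 + 15)/6 = 72/6 = 12; σ²_B = ((15−9)/6)² = 1.000
te_C = (6 + 4·11 + 16)/6 = 66/6 = 11; σ²_C = ((16−6)/6)² = 2.778
te_D = (5 + 4·8 + 11)/6 = 48/6 = 8; σ²_D = ((11−5)/6)² = 1.000
te_E = (5 + 4·6 + 13)/6 = 42/6 = 7; σ²_E = ((13−5)/6)² = 1.778
te_F = (10 + 4·12 + 20)/6 = 78/6 = 13; σ²_F = ((20−10)/6)² = 2.778
te_G = (1 + 4·2 + 3)/6 = 12/6 = 2; σ²_G = ((3−1)/6)² = 0.111
te_H = (6 + 4·12 + 18)/6 = 72/6 = 12; σ²_H = ((18−6)/6)² = 4.000

Forward pass:
ES_A = 0; EF_A = 4
ES_B = 0; EF_B = 12
ES_C = 0; EF_C = 11
ES_D = 4; EF_D = 4+8 = 12
ES_E = 12; EF_E = 12+7 = 19
ES_F = 12; EF_F = 12+13 = 25
ES_G = max(EF_A=4, EF_B=12) = 12; EF_G = 12+2 = 14
ES_H = max(EF_B=12, EF_C=11, EF_E=19, EF_F=25, EF_G=14) = 25; EF_H = 25+12 = 37
Expected project duration μ = 37 days. Critical path: A → D → F → H.

Variance along critical path = 0.444 + 1.000 + 2.778 + 4.000 = 8.222; σ = 2.867 days.
D = μ + z·σ = 37 + 0.842·2.867 = 39.4 days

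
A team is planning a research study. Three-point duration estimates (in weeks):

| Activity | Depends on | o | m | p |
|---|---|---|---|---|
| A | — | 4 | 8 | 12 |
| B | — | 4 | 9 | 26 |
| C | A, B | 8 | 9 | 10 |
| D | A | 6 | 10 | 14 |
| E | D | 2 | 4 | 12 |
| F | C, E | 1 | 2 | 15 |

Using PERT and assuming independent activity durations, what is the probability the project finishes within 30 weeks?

te_A = (4 + 4·8 + 12)/6 = 48/6 = 8; σ²_A = ((12−4)/6)² = 1.778
te_B = (4 + 4·9 + 26)/6 = 66/6 = 11; σ²_B = ((26−4)/6)² = 13.444
te_C = (8 + 4·9 + 10)/6 = 54/6 = 9; σ²_C = ((10−8)/6)² = 0.111
te_D = (6 + 4·10 + 14)/6 = 60/6 = 10; σ²_D = ((14−6)/6)² = 1.778
te_E = (2 + 4·4 + 12)/6 = 30/6 = 5; σ²_E = ((12−2)/6)² = 2.778
te_F = (1 + 4·2 + 15)/6 = 24/6 = 4; σ²_F = ((15−1)/6)² = 5.444

Forward pass:
ES_A = 0; EF_A = 8
ES_B = 0; EF_B = 11
ES_C = max(EF_A=8, EF_B=11) = 11; EF_C = 11+9 = 20
ES_D = 8; EF_D = 8+10 = 18
ES_E = 18; EF_E = 18+5 = 23
ES_F = max(EF_C=20, EF_E=23) = 23; EF_F = 23+4 = 27
Expected project duration μ = 27 weeks. Critical path: A → D → E → F.

Variance along critical path = 1.778 + 1.778 + 2.778 + 5.444 = 11.778; σ = √11.778 = 3.432 weeks.
Z = (30 − 27) / 3.432 = 0.874
P(T ≤ 30) = Φ(0.874) ≈ 0.809

0.809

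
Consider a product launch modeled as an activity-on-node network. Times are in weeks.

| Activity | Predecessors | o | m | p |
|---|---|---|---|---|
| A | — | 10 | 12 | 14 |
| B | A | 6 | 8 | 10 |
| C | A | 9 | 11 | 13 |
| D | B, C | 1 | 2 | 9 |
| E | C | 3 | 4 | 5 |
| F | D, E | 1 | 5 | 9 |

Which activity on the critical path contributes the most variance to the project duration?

te_A = (10 + 4·12 + 14)/6 = 72/6 = 12; σ²_A = ((14−10)/6)² = 0.444
te_B = (6 + 4·8 + 10)/6 = 48/6 = 8; σ²_B = ((10−6)/6)² = 0.444
te_C = (9 + 4·11 + 13)/6 = 66/6 = 11; σ²_C = ((13−9)/6)² = 0.444
te_D = (1 + 4·2 + 9)/6 = 18/6 = 3; σ²_D = ((9−1)/6)² = 1.778
te_E = (3 + 4·4 + 5)/6 = 24/6 = 4; σ²_E = ((5−3)/6)² = 0.111
te_F = (1 + 4·5 + 9)/6 = 30/6 = 5; σ²_F = ((9−1)/6)² = 1.778

Forward pass:
ES_A = 0; EF_A = 12
ES_B = 12; EF_B = 12+8 = 20
ES_C = 12; EF_C = 12+11 = 23
ES_D = max(EF_B=20, EF_C=23) = 23; EF_D = 23+3 = 26
ES_E = 23; EF_E = 23+4 = 27
ES_F = max(EF_D=26, EF_E=27) = 27; EF_F = 27+5 = 32
Expected project duration μ = 32 weeks. Critical path: A → C → E → F.

Variances on critical path: σ²_A=0.444, σ²_C=0.444, σ²_E=0.111, σ²_F=1.778.
Largest is σ²_F = 1.778.

F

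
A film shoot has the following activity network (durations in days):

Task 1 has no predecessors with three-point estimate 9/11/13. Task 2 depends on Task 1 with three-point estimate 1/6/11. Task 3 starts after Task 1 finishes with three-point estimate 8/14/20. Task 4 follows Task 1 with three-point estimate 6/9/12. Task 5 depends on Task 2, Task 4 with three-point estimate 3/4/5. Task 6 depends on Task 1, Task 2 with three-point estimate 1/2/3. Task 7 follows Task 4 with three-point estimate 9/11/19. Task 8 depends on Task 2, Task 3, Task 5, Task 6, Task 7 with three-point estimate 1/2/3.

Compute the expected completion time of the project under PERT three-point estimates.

te_Task 1 = (9 + 4·11 + 13)/6 = 66/6 = 11
te_Task 2 = (1 + 4·6 + 11)/6 = 36/6 = 6
te_Task 3 = (8 + 4·14 + 20)/6 = 84/6 = 14
te_Task 4 = (6 + 4·9 + 12)/6 = 54/6 = 9
te_Task 5 = (3 + 4·4 + 5)/6 = 24/6 = 4
te_Task 6 = (1 + 4·2 + 3)/6 = 12/6 = 2
te_Task 7 = (9 + 4·11 + 19)/6 = 72/6 = 12
te_Task 8 = (1 + 4·2 + 3)/6 = 12/6 = 2

Forward pass:
ES_Task 1 = 0; EF_Task 1 = 11
ES_Task 2 = 11; EF_Task 2 = 11+6 = 17
ES_Task 3 = 11; EF_Task 3 = 11+14 = 25
ES_Task 4 = 11; EF_Task 4 = 11+9 = 20
ES_Task 5 = max(EF_Task 2=17, EF_Task 4=20) = 20; EF_Task 5 = 20+4 = 24
ES_Task 6 = max(EF_Task 1=11, EF_Task 2=17) = 17; EF_Task 6 = 17+2 = 19
ES_Task 7 = 20; EF_Task 7 = 20+12 = 32
ES_Task 8 = max(EF_Task 2=17, EF_Task 3=25, EF_Task 5=24, EF_Task 6=19, EF_Task 7=32) = 32; EF_Task 8 = 32+2 = 34
Expected project duration μ = 34 days. Critical path: Task 1 → Task 4 → Task 7 → Task 8.

34 days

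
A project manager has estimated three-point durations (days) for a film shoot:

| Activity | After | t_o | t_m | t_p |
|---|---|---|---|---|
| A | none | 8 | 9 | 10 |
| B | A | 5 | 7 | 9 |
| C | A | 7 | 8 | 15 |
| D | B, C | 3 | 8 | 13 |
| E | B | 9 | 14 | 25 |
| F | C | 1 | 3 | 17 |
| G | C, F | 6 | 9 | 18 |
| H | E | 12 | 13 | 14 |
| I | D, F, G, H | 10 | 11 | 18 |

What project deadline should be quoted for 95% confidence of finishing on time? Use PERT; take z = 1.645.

61.1 days

te_A = (8 + 4·9 + 10)/6 = 54/6 = 9; σ²_A = ((10−8)/6)² = 0.111
te_B = (5 + 4·7 + 9)/6 = 42/6 = 7; σ²_B = ((9−5)/6)² = 0.444
te_C = (7 + 4·8 + 15)/6 = 54/6 = 9; σ²_C = ((15−7)/6)² = 1.778
te_D = (3 + 4·8 + 13)/6 = 48/6 = 8; σ²_D = ((13−3)/6)² = 2.778
te_E = (9 + 4·14 + 25)/6 = 90/6 = 15; σ²_E = ((25−9)/6)² = 7.111
te_F = (1 + 4·3 + 17)/6 = 30/6 = 5; σ²_F = ((17−1)/6)² = 7.111
te_G = (6 + 4·9 + 18)/6 = 60/6 = 10; σ²_G = ((18−6)/6)² = 4.000
te_H = (12 + 4·13 + 14)/6 = 78/6 = 13; σ²_H = ((14−12)/6)² = 0.111
te_I = (10 + 4·11 + 18)/6 = 72/6 = 12; σ²_I = ((18−10)/6)² = 1.778

Forward pass:
ES_A = 0; EF_A = 9
ES_B = 9; EF_B = 9+7 = 16
ES_C = 9; EF_C = 9+9 = 18
ES_D = max(EF_B=16, EF_C=18) = 18; EF_D = 18+8 = 26
ES_E = 16; EF_E = 16+15 = 31
ES_F = 18; EF_F = 18+5 = 23
ES_G = max(EF_C=18, EF_F=23) = 23; EF_G = 23+10 = 33
ES_H = 31; EF_H = 31+13 = 44
ES_I = max(EF_D=26, EF_F=23, EF_G=33, EF_H=44) = 44; EF_I = 44+12 = 56
Expected project duration μ = 56 days. Critical path: A → B → E → H → I.

Variance along critical path = 0.111 + 0.444 + 7.111 + 0.111 + 1.778 = 9.556; σ = 3.091 days.
D = μ + z·σ = 56 + 1.645·3.091 = 61.1 days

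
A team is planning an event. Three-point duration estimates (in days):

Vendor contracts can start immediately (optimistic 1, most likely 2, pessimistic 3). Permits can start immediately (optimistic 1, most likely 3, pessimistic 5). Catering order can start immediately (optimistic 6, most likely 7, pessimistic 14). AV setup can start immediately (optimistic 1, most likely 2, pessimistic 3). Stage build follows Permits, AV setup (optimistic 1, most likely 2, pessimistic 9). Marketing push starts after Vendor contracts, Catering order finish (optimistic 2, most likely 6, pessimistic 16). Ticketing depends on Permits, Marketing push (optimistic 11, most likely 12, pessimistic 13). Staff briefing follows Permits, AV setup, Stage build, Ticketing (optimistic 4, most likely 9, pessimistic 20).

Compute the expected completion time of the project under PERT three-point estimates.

37 days

te_Vendor contracts = (1 + 4·2 + 3)/6 = 12/6 = 2
te_Permits = (1 + 4·3 + 5)/6 = 18/6 = 3
te_Catering order = (6 + 4·7 + 14)/6 = 48/6 = 8
te_AV setup = (1 + 4·2 + 3)/6 = 12/6 = 2
te_Stage build = (1 + 4·2 + 9)/6 = 18/6 = 3
te_Marketing push = (2 + 4·6 + 16)/6 = 42/6 = 7
te_Ticketing = (11 + 4·12 + 13)/6 = 72/6 = 12
te_Staff briefing = (4 + 4·9 + 20)/6 = 60/6 = 10

Forward pass:
ES_Vendor contracts = 0; EF_Vendor contracts = 2
ES_Permits = 0; EF_Permits = 3
ES_Catering order = 0; EF_Catering order = 8
ES_AV setup = 0; EF_AV setup = 2
ES_Stage build = max(EF_Permits=3, EF_AV setup=2) = 3; EF_Stage build = 3+3 = 6
ES_Marketing push = max(EF_Vendor contracts=2, EF_Catering order=8) = 8; EF_Marketing push = 8+7 = 15
ES_Ticketing = max(EF_Permits=3, EF_Marketing push=15) = 15; EF_Ticketing = 15+12 = 27
ES_Staff briefing = max(EF_Permits=3, EF_AV setup=2, EF_Stage build=6, EF_Ticketing=27) = 27; EF_Staff briefing = 27+10 = 37
Expected project duration μ = 37 days. Critical path: Catering order → Marketing push → Ticketing → Staff briefing.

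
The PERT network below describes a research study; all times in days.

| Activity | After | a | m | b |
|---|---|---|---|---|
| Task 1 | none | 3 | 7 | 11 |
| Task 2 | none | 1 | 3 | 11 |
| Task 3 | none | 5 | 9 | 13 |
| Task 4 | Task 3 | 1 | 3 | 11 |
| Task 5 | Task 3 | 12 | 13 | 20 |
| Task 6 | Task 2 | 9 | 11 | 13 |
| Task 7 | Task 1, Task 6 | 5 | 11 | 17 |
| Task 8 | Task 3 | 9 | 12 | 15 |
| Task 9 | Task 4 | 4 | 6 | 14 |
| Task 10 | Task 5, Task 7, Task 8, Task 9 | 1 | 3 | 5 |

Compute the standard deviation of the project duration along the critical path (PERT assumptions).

2.77 days

te_Task 1 = (3 + 4·7 + 11)/6 = 42/6 = 7; σ²_Task 1 = ((11−3)/6)² = 1.778
te_Task 2 = (1 + 4·3 + 11)/6 = 24/6 = 4; σ²_Task 2 = ((11−1)/6)² = 2.778
te_Task 3 = (5 + 4·9 + 13)/6 = 54/6 = 9; σ²_Task 3 = ((13−5)/6)² = 1.778
te_Task 4 = (1 + 4·3 + 11)/6 = 24/6 = 4; σ²_Task 4 = ((11−1)/6)² = 2.778
te_Task 5 = (12 + 4·13 + 20)/6 = 84/6 = 14; σ²_Task 5 = ((20−12)/6)² = 1.778
te_Task 6 = (9 + 4·11 + 13)/6 = 66/6 = 11; σ²_Task 6 = ((13−9)/6)² = 0.444
te_Task 7 = (5 + 4·11 + 17)/6 = 66/6 = 11; σ²_Task 7 = ((17−5)/6)² = 4.000
te_Task 8 = (9 + 4·12 + 15)/6 = 72/6 = 12; σ²_Task 8 = ((15−9)/6)² = 1.000
te_Task 9 = (4 + 4·6 + 14)/6 = 42/6 = 7; σ²_Task 9 = ((14−4)/6)² = 2.778
te_Task 10 = (1 + 4·3 + 5)/6 = 18/6 = 3; σ²_Task 10 = ((5−1)/6)² = 0.444

Forward pass:
ES_Task 1 = 0; EF_Task 1 = 7
ES_Task 2 = 0; EF_Task 2 = 4
ES_Task 3 = 0; EF_Task 3 = 9
ES_Task 4 = 9; EF_Task 4 = 9+4 = 13
ES_Task 5 = 9; EF_Task 5 = 9+14 = 23
ES_Task 6 = 4; EF_Task 6 = 4+11 = 15
ES_Task 7 = max(EF_Task 1=7, EF_Task 6=15) = 15; EF_Task 7 = 15+11 = 26
ES_Task 8 = 9; EF_Task 8 = 9+12 = 21
ES_Task 9 = 13; EF_Task 9 = 13+7 = 20
ES_Task 10 = max(EF_Task 5=23, EF_Task 7=26, EF_Task 8=21, EF_Task 9=20) = 26; EF_Task 10 = 26+3 = 29
Expected project duration μ = 29 days. Critical path: Task 2 → Task 6 → Task 7 → Task 10.

Variance along critical path = 2.778 + 0.444 + 4.000 + 0.444 = 7.667
σ = √7.667 = 2.769 days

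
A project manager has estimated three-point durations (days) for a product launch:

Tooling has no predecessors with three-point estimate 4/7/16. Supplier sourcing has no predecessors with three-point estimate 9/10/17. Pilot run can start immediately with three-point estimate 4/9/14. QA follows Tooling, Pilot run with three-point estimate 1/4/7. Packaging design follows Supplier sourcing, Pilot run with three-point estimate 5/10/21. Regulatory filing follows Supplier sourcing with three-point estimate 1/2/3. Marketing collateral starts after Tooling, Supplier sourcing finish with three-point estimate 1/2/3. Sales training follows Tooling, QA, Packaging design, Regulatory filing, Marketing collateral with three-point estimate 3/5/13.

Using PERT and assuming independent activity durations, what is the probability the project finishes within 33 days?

te_Tooling = (4 + 4·7 + 16)/6 = 48/6 = 8; σ²_Tooling = ((16−4)/6)² = 4.000
te_Supplier sourcing = (9 + 4·10 + 17)/6 = 66/6 = 11; σ²_Supplier sourcing = ((17−9)/6)² = 1.778
te_Pilot run = (4 + 4·9 + 14)/6 = 54/6 = 9; σ²_Pilot run = ((14−4)/6)² = 2.778
te_QA = (1 + 4·4 + 7)/6 = 24/6 = 4; σ²_QA = ((7−1)/6)² = 1.000
te_Packaging design = (5 + 4·10 + 21)/6 = 66/6 = 11; σ²_Packaging design = ((21−5)/6)² = 7.111
te_Regulatory filing = (1 + 4·2 + 3)/6 = 12/6 = 2; σ²_Regulatory filing = ((3−1)/6)² = 0.111
te_Marketing collateral = (1 + 4·2 + 3)/6 = 12/6 = 2; σ²_Marketing collateral = ((3−1)/6)² = 0.111
te_Sales training = (3 + 4·5 + 13)/6 = 36/6 = 6; σ²_Sales training = ((13−3)/6)² = 2.778

Forward pass:
ES_Tooling = 0; EF_Tooling = 8
ES_Supplier sourcing = 0; EF_Supplier sourcing = 11
ES_Pilot run = 0; EF_Pilot run = 9
ES_QA = max(EF_Tooling=8, EF_Pilot run=9) = 9; EF_QA = 9+4 = 13
ES_Packaging design = max(EF_Supplier sourcing=11, EF_Pilot run=9) = 11; EF_Packaging design = 11+11 = 22
ES_Regulatory filing = 11; EF_Regulatory filing = 11+2 = 13
ES_Marketing collateral = max(EF_Tooling=8, EF_Supplier sourcing=11) = 11; EF_Marketing collateral = 11+2 = 13
ES_Sales training = max(EF_Tooling=8, EF_QA=13, EF_Packaging design=22, EF_Regulatory filing=13, EF_Marketing collateral=13) = 22; EF_Sales training = 22+6 = 28
Expected project duration μ = 28 days. Critical path: Supplier sourcing → Packaging design → Sales training.

Variance along critical path = 1.778 + 7.111 + 2.778 = 11.667; σ = √11.667 = 3.416 days.
Z = (33 − 28) / 3.416 = 1.464
P(T ≤ 33) = Φ(1.464) ≈ 0.928

0.928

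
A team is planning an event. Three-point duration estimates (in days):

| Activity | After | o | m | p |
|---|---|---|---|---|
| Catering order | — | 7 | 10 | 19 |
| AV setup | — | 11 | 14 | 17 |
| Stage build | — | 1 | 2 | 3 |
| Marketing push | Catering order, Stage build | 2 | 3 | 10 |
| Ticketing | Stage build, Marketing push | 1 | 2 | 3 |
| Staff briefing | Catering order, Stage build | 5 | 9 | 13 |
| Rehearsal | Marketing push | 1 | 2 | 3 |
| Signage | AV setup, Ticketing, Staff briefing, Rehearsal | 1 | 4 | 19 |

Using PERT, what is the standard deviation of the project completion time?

3.84 days

te_Catering order = (7 + 4·10 + 19)/6 = 66/6 = 11; σ²_Catering order = ((19−7)/6)² = 4.000
te_AV setup = (11 + 4·14 + 17)/6 = 84/6 = 14; σ²_AV setup = ((17−11)/6)² = 1.000
te_Stage build = (1 + 4·2 + 3)/6 = 12/6 = 2; σ²_Stage build = ((3−1)/6)² = 0.111
te_Marketing push = (2 + 4·3 + 10)/6 = 24/6 = 4; σ²_Marketing push = ((10−2)/6)² = 1.778
te_Ticketing = (1 + 4·2 + 3)/6 = 12/6 = 2; σ²_Ticketing = ((3−1)/6)² = 0.111
te_Staff briefing = (5 + 4·9 + 13)/6 = 54/6 = 9; σ²_Staff briefing = ((13−5)/6)² = 1.778
te_Rehearsal = (1 + 4·2 + 3)/6 = 12/6 = 2; σ²_Rehearsal = ((3−1)/6)² = 0.111
te_Signage = (1 + 4·4 + 19)/6 = 36/6 = 6; σ²_Signage = ((19−1)/6)² = 9.000

Forward pass:
ES_Catering order = 0; EF_Catering order = 11
ES_AV setup = 0; EF_AV setup = 14
ES_Stage build = 0; EF_Stage build = 2
ES_Marketing push = max(EF_Catering order=11, EF_Stage build=2) = 11; EF_Marketing push = 11+4 = 15
ES_Ticketing = max(EF_Stage build=2, EF_Marketing push=15) = 15; EF_Ticketing = 15+2 = 17
ES_Staff briefing = max(EF_Catering order=11, EF_Stage build=2) = 11; EF_Staff briefing = 11+9 = 20
ES_Rehearsal = 15; EF_Rehearsal = 15+2 = 17
ES_Signage = max(EF_AV setup=14, EF_Ticketing=17, EF_Staff briefing=20, EF_Rehearsal=17) = 20; EF_Signage = 20+6 = 26
Expected project duration μ = 26 days. Critical path: Catering order → Staff briefing → Signage.

Variance along critical path = 4.000 + 1.778 + 9.000 = 14.778
σ = √14.778 = 3.844 days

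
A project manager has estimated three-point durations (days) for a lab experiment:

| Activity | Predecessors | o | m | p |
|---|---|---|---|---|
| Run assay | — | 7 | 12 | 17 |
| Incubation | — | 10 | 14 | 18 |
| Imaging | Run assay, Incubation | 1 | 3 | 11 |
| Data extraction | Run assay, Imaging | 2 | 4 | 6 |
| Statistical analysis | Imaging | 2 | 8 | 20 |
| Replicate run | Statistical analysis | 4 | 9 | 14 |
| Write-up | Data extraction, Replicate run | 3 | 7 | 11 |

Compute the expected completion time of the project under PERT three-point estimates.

te_Run assay = (7 + 4·12 + 17)/6 = 72/6 = 12
te_Incubation = (10 + 4·14 + 18)/6 = 84/6 = 14
te_Imaging = (1 + 4·3 + 11)/6 = 24/6 = 4
te_Data extraction = (2 + 4·4 + 6)/6 = 24/6 = 4
te_Statistical analysis = (2 + 4·8 + 20)/6 = 54/6 = 9
te_Replicate run = (4 + 4·9 + 14)/6 = 54/6 = 9
te_Write-up = (3 + 4·7 + 11)/6 = 42/6 = 7

Forward pass:
ES_Run assay = 0; EF_Run assay = 12
ES_Incubation = 0; EF_Incubation = 14
ES_Imaging = max(EF_Run assay=12, EF_Incubation=14) = 14; EF_Imaging = 14+4 = 18
ES_Data extraction = max(EF_Run assay=12, EF_Imaging=18) = 18; EF_Data extraction = 18+4 = 22
ES_Statistical analysis = 18; EF_Statistical analysis = 18+9 = 27
ES_Replicate run = 27; EF_Replicate run = 27+9 = 36
ES_Write-up = max(EF_Data extraction=22, EF_Replicate run=36) = 36; EF_Write-up = 36+7 = 43
Expected project duration μ = 43 days. Critical path: Incubation → Imaging → Statistical analysis → Replicate run → Write-up.

43 days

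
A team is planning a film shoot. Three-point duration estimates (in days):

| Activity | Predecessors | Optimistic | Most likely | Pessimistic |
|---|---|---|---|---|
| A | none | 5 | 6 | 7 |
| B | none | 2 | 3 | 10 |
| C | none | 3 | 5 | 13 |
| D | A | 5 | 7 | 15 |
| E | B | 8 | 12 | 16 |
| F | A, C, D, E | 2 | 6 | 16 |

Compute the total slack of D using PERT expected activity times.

2 days

te_A = (5 + 4·6 + 7)/6 = 36/6 = 6
te_B = (2 + 4·3 + 10)/6 = 24/6 = 4
te_C = (3 + 4·5 + 13)/6 = 36/6 = 6
te_D = (5 + 4·7 + 15)/6 = 48/6 = 8
te_E = (8 + 4·12 + 16)/6 = 72/6 = 12
te_F = (2 + 4·6 + 16)/6 = 42/6 = 7

Forward pass:
ES_A = 0; EF_A = 6
ES_B = 0; EF_B = 4
ES_C = 0; EF_C = 6
ES_D = 6; EF_D = 6+8 = 14
ES_E = 4; EF_E = 4+12 = 16
ES_F = max(EF_A=6, EF_C=6, EF_D=14, EF_E=16) = 16; EF_F = 16+7 = 23
Expected project duration μ = 23 days. Critical path: B → E → F.

Backward pass:
LF_F = 23; LS_F = 23−7 = 16
LF_E = LS_F = 16; LS_E = 16−12 = 4
LF_D = LS_F = 16; LS_D = 16−8 = 8
LF_C = LS_F = 16; LS_C = 16−6 = 10
LF_B = LS_E = 4; LS_B = 4−4 = 0
LF_A = min(LS_D=8, LS_F=16) = 8; LS_A = 8−6 = 2
Slack_D = LS_D − ES_D = 8 − 6 = 2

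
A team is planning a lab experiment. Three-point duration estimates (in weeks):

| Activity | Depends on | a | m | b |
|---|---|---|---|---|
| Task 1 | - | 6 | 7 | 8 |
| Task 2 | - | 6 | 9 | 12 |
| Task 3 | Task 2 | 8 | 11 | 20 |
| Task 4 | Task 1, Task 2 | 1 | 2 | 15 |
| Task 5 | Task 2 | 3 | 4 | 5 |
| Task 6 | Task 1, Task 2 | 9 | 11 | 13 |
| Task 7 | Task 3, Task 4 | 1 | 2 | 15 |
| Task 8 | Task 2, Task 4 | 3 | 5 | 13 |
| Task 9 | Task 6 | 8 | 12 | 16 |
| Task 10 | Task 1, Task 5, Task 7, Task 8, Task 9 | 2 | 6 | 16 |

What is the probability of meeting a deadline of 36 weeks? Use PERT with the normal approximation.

te_Task 1 = (6 + 4·7 + 8)/6 = 42/6 = 7; σ²_Task 1 = ((8−6)/6)² = 0.111
te_Task 2 = (6 + 4·9 + 12)/6 = 54/6 = 9; σ²_Task 2 = ((12−6)/6)² = 1.000
te_Task 3 = (8 + 4·11 + 20)/6 = 72/6 = 12; σ²_Task 3 = ((20−8)/6)² = 4.000
te_Task 4 = (1 + 4·2 + 15)/6 = 24/6 = 4; σ²_Task 4 = ((15−1)/6)² = 5.444
te_Task 5 = (3 + 4·4 + 5)/6 = 24/6 = 4; σ²_Task 5 = ((5−3)/6)² = 0.111
te_Task 6 = (9 + 4·11 + 13)/6 = 66/6 = 11; σ²_Task 6 = ((13−9)/6)² = 0.444
te_Task 7 = (1 + 4·2 + 15)/6 = 24/6 = 4; σ²_Task 7 = ((15−1)/6)² = 5.444
te_Task 8 = (3 + 4·5 + 13)/6 = 36/6 = 6; σ²_Task 8 = ((13−3)/6)² = 2.778
te_Task 9 = (8 + 4·12 + 16)/6 = 72/6 = 12; σ²_Task 9 = ((16−8)/6)² = 1.778
te_Task 10 = (2 + 4·6 + 16)/6 = 42/6 = 7; σ²_Task 10 = ((16−2)/6)² = 5.444

Forward pass:
ES_Task 1 = 0; EF_Task 1 = 7
ES_Task 2 = 0; EF_Task 2 = 9
ES_Task 3 = 9; EF_Task 3 = 9+12 = 21
ES_Task 4 = max(EF_Task 1=7, EF_Task 2=9) = 9; EF_Task 4 = 9+4 = 13
ES_Task 5 = 9; EF_Task 5 = 9+4 = 13
ES_Task 6 = max(EF_Task 1=7, EF_Task 2=9) = 9; EF_Task 6 = 9+11 = 20
ES_Task 7 = max(EF_Task 3=21, EF_Task 4=13) = 21; EF_Task 7 = 21+4 = 25
ES_Task 8 = max(EF_Task 2=9, EF_Task 4=13) = 13; EF_Task 8 = 13+6 = 19
ES_Task 9 = 20; EF_Task 9 = 20+12 = 32
ES_Task 10 = max(EF_Task 1=7, EF_Task 5=13, EF_Task 7=25, EF_Task 8=19, EF_Task 9=32) = 32; EF_Task 10 = 32+7 = 39
Expected project duration μ = 39 weeks. Critical path: Task 2 → Task 6 → Task 9 → Task 10.

Variance along critical path = 1.000 + 0.444 + 1.778 + 5.444 = 8.667; σ = √8.667 = 2.944 weeks.
Z = (36 − 39) / 2.944 = -1.019
P(T ≤ 36) = Φ(-1.019) ≈ 0.154

0.154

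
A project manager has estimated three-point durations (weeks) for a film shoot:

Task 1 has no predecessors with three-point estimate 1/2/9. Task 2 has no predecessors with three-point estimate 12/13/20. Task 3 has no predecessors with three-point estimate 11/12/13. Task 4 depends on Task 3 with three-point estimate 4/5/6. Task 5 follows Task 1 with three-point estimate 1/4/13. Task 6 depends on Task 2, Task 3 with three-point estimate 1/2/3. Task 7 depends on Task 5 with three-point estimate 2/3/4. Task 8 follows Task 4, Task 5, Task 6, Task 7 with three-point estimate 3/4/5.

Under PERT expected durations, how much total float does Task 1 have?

6 weeks

te_Task 1 = (1 + 4·2 + 9)/6 = 18/6 = 3
te_Task 2 = (12 + 4·13 + 20)/6 = 84/6 = 14
te_Task 3 = (11 + 4·12 + 13)/6 = 72/6 = 12
te_Task 4 = (4 + 4·5 + 6)/6 = 30/6 = 5
te_Task 5 = (1 + 4·4 + 13)/6 = 30/6 = 5
te_Task 6 = (1 + 4·2 + 3)/6 = 12/6 = 2
te_Task 7 = (2 + 4·3 + 4)/6 = 18/6 = 3
te_Task 8 = (3 + 4·4 + 5)/6 = 24/6 = 4

Forward pass:
ES_Task 1 = 0; EF_Task 1 = 3
ES_Task 2 = 0; EF_Task 2 = 14
ES_Task 3 = 0; EF_Task 3 = 12
ES_Task 4 = 12; EF_Task 4 = 12+5 = 17
ES_Task 5 = 3; EF_Task 5 = 3+5 = 8
ES_Task 6 = max(EF_Task 2=14, EF_Task 3=12) = 14; EF_Task 6 = 14+2 = 16
ES_Task 7 = 8; EF_Task 7 = 8+3 = 11
ES_Task 8 = max(EF_Task 4=17, EF_Task 5=8, EF_Task 6=16, EF_Task 7=11) = 17; EF_Task 8 = 17+4 = 21
Expected project duration μ = 21 weeks. Critical path: Task 3 → Task 4 → Task 8.

Backward pass:
LF_Task 8 = 21; LS_Task 8 = 21−4 = 17
LF_Task 7 = LS_Task 8 = 17; LS_Task 7 = 17−3 = 14
LF_Task 6 = LS_Task 8 = 17; LS_Task 6 = 17−2 = 15
LF_Task 5 = min(LS_Task 7=14, LS_Task 8=17) = 14; LS_Task 5 = 14−5 = 9
LF_Task 4 = LS_Task 8 = 17; LS_Task 4 = 17−5 = 12
LF_Task 3 = min(LS_Task 4=12, LS_Task 6=15) = 12; LS_Task 3 = 12−12 = 0
LF_Task 2 = LS_Task 6 = 15; LS_Task 2 = 15−14 = 1
LF_Task 1 = LS_Task 5 = 9; LS_Task 1 = 9−3 = 6
Slack_Task 1 = LS_Task 1 − ES_Task 1 = 6 − 0 = 6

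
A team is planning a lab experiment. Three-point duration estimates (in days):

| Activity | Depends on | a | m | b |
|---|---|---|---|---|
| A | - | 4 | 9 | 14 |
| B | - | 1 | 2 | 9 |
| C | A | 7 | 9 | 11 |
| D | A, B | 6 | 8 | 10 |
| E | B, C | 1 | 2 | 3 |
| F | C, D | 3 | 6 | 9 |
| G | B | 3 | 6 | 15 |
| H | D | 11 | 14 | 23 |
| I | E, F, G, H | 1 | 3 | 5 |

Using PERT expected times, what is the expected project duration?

te_A = (4 + 4·9 + 14)/6 = 54/6 = 9
te_B = (1 + 4·2 + 9)/6 = 18/6 = 3
te_C = (7 + 4·9 + 11)/6 = 54/6 = 9
te_D = (6 + 4·8 + 10)/6 = 48/6 = 8
te_E = (1 + 4·2 + 3)/6 = 12/6 = 2
te_F = (3 + 4·6 + 9)/6 = 36/6 = 6
te_G = (3 + 4·6 + 15)/6 = 42/6 = 7
te_H = (11 + 4·14 + 23)/6 = 90/6 = 15
te_I = (1 + 4·3 + 5)/6 = 18/6 = 3

Forward pass:
ES_A = 0; EF_A = 9
ES_B = 0; EF_B = 3
ES_C = 9; EF_C = 9+9 = 18
ES_D = max(EF_A=9, EF_B=3) = 9; EF_D = 9+8 = 17
ES_E = max(EF_B=3, EF_C=18) = 18; EF_E = 18+2 = 20
ES_F = max(EF_C=18, EF_D=17) = 18; EF_F = 18+6 = 24
ES_G = 3; EF_G = 3+7 = 10
ES_H = 17; EF_H = 17+15 = 32
ES_I = max(EF_E=20, EF_F=24, EF_G=10, EF_H=32) = 32; EF_I = 32+3 = 35
Expected project duration μ = 35 days. Critical path: A → D → H → I.

35 days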